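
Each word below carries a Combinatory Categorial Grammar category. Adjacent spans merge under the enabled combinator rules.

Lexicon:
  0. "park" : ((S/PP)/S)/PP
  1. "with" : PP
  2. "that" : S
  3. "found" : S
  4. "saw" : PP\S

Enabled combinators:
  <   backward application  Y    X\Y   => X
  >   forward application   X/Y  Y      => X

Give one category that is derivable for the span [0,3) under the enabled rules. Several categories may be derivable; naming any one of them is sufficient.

[0,5] S   >
  [0,3] S/PP   >
    [0,2] (S/PP)/S   >
      [0,1] "park" : ((S/PP)/S)/PP
      [1,2] "with" : PP
    [2,3] "that" : S
  [3,5] PP   <
    [3,4] "found" : S
    [4,5] "saw" : PP\S

S/PP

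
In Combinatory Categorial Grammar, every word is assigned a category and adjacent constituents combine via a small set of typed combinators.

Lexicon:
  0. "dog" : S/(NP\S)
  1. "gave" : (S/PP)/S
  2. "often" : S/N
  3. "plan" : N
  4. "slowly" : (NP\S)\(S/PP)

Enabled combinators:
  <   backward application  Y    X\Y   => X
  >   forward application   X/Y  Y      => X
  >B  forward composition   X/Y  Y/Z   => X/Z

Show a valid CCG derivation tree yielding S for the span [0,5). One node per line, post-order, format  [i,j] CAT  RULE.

[0,5] S   >
  [0,1] "dog" : S/(NP\S)
  [1,5] NP\S   <
    [1,4] S/PP   >
      [1,2] "gave" : (S/PP)/S
      [2,4] S   >
        [2,3] "often" : S/N
        [3,4] "plan" : N
    [4,5] "slowly" : (NP\S)\(S/PP)

[0,1] S/(NP\S)  lex  "dog"
[1,2] (S/PP)/S  lex  "gave"
[2,3] S/N  lex  "often"
[3,4] N  lex  "plan"
[2,4] S  >  k=3
[1,4] S/PP  >  k=2
[4,5] (NP\S)\(S/PP)  lex  "slowly"
[1,5] NP\S  <  k=4
[0,5] S  >  k=1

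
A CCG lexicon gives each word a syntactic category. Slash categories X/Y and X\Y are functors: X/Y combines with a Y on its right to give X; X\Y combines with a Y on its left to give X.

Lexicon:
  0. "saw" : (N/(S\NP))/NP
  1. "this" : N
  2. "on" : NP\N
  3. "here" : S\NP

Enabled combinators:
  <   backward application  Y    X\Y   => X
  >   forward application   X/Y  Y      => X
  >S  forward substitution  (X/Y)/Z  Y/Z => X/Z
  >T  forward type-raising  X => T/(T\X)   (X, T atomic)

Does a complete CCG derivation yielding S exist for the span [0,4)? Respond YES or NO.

(N/(S\NP))/NP N NP\N S\NP
CKY chart[0,4] = {N, N/(N\N), NP/(NP\N), PP/(PP\N), S/(S\N)}; S ∉ chart

NO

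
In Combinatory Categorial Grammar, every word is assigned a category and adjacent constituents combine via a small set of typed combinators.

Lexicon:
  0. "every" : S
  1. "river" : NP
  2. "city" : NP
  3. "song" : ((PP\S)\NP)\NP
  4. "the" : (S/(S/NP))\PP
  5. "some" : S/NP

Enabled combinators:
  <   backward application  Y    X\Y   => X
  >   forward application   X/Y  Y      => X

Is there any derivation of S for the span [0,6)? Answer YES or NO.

[0,6] S   >
  [0,5] S/(S/NP)   <
    [0,4] PP   <
      [0,1] "every" : S
      [1,4] PP\S   <
        [1,2] "river" : NP
        [2,4] (PP\S)\NP   <
          [2,3] "city" : NP
          [3,4] "song" : ((PP\S)\NP)\NP
    [4,5] "the" : (S/(S/NP))\PP
  [5,6] "some" : S/NP

YES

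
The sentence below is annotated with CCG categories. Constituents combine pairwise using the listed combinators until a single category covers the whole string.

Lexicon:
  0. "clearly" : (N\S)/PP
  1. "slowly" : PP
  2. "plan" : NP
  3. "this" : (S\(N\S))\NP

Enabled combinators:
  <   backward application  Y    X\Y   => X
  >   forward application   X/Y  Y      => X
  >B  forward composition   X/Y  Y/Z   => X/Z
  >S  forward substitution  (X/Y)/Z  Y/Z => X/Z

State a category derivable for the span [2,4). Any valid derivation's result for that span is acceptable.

[0,4] S   <
  [0,2] N\S   >
    [0,1] "clearly" : (N\S)/PP
    [1,2] "slowly" : PP
  [2,4] S\(N\S)   <
    [2,3] "plan" : NP
    [3,4] "this" : (S\(N\S))\NP

S\(N\S)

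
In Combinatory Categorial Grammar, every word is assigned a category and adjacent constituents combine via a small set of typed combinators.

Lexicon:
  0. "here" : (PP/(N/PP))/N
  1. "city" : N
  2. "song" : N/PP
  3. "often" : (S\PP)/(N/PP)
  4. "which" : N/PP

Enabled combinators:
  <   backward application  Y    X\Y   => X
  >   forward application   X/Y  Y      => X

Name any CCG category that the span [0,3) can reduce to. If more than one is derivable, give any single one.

PP

[0,5] S   <
  [0,3] PP   >
    [0,2] PP/(N/PP)   >
      [0,1] "here" : (PP/(N/PP))/N
      [1,2] "city" : N
    [2,3] "song" : N/PP
  [3,5] S\PP   >
    [3,4] "often" : (S\PP)/(N/PP)
    [4,5] "which" : N/PP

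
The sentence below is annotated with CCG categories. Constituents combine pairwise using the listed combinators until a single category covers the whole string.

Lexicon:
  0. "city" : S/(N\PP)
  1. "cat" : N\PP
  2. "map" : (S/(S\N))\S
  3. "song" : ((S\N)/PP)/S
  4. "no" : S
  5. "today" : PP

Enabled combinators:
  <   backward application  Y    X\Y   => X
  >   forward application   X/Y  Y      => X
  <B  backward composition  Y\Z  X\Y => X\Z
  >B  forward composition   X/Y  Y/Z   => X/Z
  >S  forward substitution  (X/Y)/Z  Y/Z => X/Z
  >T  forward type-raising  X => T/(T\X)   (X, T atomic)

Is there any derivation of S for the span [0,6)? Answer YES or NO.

YES

[0,6] S   >
  [0,3] S/(S\N)   <
    [0,2] S   >
      [0,1] "city" : S/(N\PP)
      [1,2] "cat" : N\PP
    [2,3] "map" : (S/(S\N))\S
  [3,6] S\N   >
    [3,5] (S\N)/PP   >
      [3,4] "song" : ((S\N)/PP)/S
      [4,5] "no" : S
    [5,6] "today" : PP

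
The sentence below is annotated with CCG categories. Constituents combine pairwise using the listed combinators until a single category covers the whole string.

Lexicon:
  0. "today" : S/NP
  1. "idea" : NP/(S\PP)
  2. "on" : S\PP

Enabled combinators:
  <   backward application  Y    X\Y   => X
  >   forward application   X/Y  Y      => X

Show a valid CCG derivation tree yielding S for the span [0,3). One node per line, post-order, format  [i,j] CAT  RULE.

[0,1] S/NP  lex  "today"
[1,2] NP/(S\PP)  lex  "idea"
[2,3] S\PP  lex  "on"
[1,3] NP  >  k=2
[0,3] S  >  k=1

[0,3] S   >
  [0,1] "today" : S/NP
  [1,3] NP   >
    [1,2] "idea" : NP/(S\PP)
    [2,3] "on" : S\PP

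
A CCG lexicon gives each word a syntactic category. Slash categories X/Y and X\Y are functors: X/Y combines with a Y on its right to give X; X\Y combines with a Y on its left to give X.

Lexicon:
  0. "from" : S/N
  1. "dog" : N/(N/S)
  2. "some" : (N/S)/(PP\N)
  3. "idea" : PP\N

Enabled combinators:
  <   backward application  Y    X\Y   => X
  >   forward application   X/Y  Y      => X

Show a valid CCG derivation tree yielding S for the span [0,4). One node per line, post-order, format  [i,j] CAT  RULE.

[0,1] S/N  lex  "from"
[1,2] N/(N/S)  lex  "dog"
[2,3] (N/S)/(PP\N)  lex  "some"
[3,4] PP\N  lex  "idea"
[2,4] N/S  >  k=3
[1,4] N  >  k=2
[0,4] S  >  k=1

[0,4] S   >
  [0,1] "from" : S/N
  [1,4] N   >
    [1,2] "dog" : N/(N/S)
    [2,4] N/S   >
      [2,3] "some" : (N/S)/(PP\N)
      [3,4] "idea" : PP\N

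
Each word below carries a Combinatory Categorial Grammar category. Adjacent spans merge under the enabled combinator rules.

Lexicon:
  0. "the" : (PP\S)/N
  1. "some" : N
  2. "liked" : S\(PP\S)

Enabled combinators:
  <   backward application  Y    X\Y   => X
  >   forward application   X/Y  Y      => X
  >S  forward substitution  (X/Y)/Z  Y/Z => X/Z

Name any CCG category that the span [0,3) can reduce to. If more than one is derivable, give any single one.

S

[0,3] S   <
  [0,2] PP\S   >
    [0,1] "the" : (PP\S)/N
    [1,2] "some" : N
  [2,3] "liked" : S\(PP\S)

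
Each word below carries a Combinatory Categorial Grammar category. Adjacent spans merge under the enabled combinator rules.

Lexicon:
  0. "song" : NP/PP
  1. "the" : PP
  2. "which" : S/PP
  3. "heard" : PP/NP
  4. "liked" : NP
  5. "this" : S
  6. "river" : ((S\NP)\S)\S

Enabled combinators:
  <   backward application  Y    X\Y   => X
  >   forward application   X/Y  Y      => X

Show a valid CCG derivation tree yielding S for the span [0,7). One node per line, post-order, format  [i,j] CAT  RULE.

[0,7] S   <
  [0,2] NP   >
    [0,1] "song" : NP/PP
    [1,2] "the" : PP
  [2,7] S\NP   <
    [2,5] S   >
      [2,3] "which" : S/PP
      [3,5] PP   >
        [3,4] "heard" : PP/NP
        [4,5] "liked" : NP
    [5,7] (S\NP)\S   <
      [5,6] "this" : S
      [6,7] "river" : ((S\NP)\S)\S

[0,1] NP/PP  lex  "song"
[1,2] PP  lex  "the"
[0,2] NP  >  k=1
[2,3] S/PP  lex  "which"
[3,4] PP/NP  lex  "heard"
[4,5] NP  lex  "liked"
[3,5] PP  >  k=4
[2,5] S  >  k=3
[5,6] S  lex  "this"
[6,7] ((S\NP)\S)\S  lex  "river"
[5,7] (S\NP)\S  <  k=6
[2,7] S\NP  <  k=5
[0,7] S  <  k=2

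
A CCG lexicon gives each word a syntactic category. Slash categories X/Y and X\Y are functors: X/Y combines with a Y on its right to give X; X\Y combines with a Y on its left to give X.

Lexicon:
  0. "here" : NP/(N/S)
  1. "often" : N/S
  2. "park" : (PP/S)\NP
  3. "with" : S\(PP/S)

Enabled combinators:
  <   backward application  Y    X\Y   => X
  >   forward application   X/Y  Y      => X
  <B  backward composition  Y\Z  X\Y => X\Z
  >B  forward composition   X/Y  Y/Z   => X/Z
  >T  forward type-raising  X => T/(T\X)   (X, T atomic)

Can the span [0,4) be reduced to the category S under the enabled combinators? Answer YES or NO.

[0,4] S   <
  [0,3] PP/S   <
    [0,2] NP   >
      [0,1] "here" : NP/(N/S)
      [1,2] "often" : N/S
    [2,3] "park" : (PP/S)\NP
  [3,4] "with" : S\(PP/S)

YES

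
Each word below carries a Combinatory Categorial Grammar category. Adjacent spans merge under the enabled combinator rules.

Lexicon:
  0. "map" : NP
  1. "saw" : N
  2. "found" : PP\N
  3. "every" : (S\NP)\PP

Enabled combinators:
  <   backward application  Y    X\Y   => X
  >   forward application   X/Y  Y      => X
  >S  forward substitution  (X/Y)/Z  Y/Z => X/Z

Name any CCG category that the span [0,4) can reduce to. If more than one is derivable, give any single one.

S

[0,4] S   <
  [0,1] "map" : NP
  [1,4] S\NP   <
    [1,3] PP   <
      [1,2] "saw" : N
      [2,3] "found" : PP\N
    [3,4] "every" : (S\NP)\PP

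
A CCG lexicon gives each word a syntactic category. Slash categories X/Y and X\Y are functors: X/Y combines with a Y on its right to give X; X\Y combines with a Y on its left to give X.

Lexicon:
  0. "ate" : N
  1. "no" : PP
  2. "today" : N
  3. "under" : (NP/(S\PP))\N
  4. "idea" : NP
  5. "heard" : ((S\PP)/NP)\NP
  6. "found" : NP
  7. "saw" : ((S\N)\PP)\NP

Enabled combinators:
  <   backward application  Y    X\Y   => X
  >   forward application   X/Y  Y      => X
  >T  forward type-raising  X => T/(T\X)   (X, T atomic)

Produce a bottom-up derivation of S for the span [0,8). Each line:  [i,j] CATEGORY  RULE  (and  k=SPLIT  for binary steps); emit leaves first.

[0,1] N  lex  "ate"
[0,1] S/(S\N)  >T
[1,2] PP  lex  "no"
[2,3] N  lex  "today"
[3,4] (NP/(S\PP))\N  lex  "under"
[2,4] NP/(S\PP)  <  k=3
[4,5] NP  lex  "idea"
[5,6] ((S\PP)/NP)\NP  lex  "heard"
[4,6] (S\PP)/NP  <  k=5
[6,7] NP  lex  "found"
[4,7] S\PP  >  k=6
[2,7] NP  >  k=4
[7,8] ((S\N)\PP)\NP  lex  "saw"
[2,8] (S\N)\PP  <  k=7
[1,8] S\N  <  k=2
[0,8] S  >  k=1

[0,8] S   >
  [0,1] S/(S\N)   >T
    [0,1] "ate" : N
  [1,8] S\N   <
    [1,2] "no" : PP
    [2,8] (S\N)\PP   <
      [2,7] NP   >
        [2,4] NP/(S\PP)   <
          [2,3] "today" : N
          [3,4] "under" : (NP/(S\PP))\N
        [4,7] S\PP   >
          [4,6] (S\PP)/NP   <
            [4,5] "idea" : NP
            [5,6] "heard" : ((S\PP)/NP)\NP
          [6,7] "found" : NP
      [7,8] "saw" : ((S\N)\PP)\NP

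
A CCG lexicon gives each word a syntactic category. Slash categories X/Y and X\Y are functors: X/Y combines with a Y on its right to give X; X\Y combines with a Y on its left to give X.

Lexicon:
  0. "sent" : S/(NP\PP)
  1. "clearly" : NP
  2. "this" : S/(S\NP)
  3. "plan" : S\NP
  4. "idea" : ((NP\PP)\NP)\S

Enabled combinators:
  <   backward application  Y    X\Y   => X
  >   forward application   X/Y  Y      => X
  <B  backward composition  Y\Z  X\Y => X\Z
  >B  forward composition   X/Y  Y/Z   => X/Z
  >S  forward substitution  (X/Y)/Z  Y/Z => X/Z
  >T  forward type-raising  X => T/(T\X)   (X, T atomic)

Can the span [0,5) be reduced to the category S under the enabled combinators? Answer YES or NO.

YES

[0,5] S   >
  [0,1] "sent" : S/(NP\PP)
  [1,5] NP\PP   <
    [1,2] "clearly" : NP
    [2,5] (NP\PP)\NP   <
      [2,4] S   >
        [2,3] "this" : S/(S\NP)
        [3,4] "plan" : S\NP
      [4,5] "idea" : ((NP\PP)\NP)\S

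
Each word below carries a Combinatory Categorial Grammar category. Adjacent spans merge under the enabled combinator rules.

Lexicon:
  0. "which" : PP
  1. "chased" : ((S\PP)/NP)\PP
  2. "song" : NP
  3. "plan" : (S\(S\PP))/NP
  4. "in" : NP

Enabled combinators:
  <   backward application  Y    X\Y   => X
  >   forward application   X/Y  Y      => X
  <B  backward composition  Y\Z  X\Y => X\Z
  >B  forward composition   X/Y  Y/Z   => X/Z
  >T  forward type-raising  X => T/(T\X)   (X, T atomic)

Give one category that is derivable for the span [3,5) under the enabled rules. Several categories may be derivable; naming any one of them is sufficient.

[0,5] S   <
  [0,3] S\PP   >
    [0,2] (S\PP)/NP   <
      [0,1] "which" : PP
      [1,2] "chased" : ((S\PP)/NP)\PP
    [2,3] "song" : NP
  [3,5] S\(S\PP)   >
    [3,4] "plan" : (S\(S\PP))/NP
    [4,5] "in" : NP

S\(S\PP)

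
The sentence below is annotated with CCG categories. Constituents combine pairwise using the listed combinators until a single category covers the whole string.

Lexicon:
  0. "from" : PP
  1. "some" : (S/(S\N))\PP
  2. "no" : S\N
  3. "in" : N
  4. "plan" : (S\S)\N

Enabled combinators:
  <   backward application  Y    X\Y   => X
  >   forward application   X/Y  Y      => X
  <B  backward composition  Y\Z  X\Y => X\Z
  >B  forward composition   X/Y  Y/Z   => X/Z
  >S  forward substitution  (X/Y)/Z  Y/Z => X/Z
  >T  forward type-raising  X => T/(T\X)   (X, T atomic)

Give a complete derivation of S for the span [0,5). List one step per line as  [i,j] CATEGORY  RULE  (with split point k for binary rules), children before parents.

[0,1] PP  lex  "from"
[1,2] (S/(S\N))\PP  lex  "some"
[0,2] S/(S\N)  <  k=1
[2,3] S\N  lex  "no"
[3,4] N  lex  "in"
[4,5] (S\S)\N  lex  "plan"
[3,5] S\S  <  k=4
[2,5] S\N  <B  k=3
[0,5] S  >  k=2

[0,5] S   >
  [0,2] S/(S\N)   <
    [0,1] "from" : PP
    [1,2] "some" : (S/(S\N))\PP
  [2,5] S\N   <B
    [2,3] "no" : S\N
    [3,5] S\S   <
      [3,4] "in" : N
      [4,5] "plan" : (S\S)\N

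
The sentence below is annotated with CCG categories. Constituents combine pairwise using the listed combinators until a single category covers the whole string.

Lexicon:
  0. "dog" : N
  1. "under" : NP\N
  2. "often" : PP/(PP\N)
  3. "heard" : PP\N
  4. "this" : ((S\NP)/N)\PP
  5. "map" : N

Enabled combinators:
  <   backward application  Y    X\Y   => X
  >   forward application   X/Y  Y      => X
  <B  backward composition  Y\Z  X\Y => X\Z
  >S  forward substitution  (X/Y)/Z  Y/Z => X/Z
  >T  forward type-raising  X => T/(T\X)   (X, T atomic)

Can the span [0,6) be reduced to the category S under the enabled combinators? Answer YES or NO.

[0,6] S   <
  [0,2] NP   <
    [0,1] "dog" : N
    [1,2] "under" : NP\N
  [2,6] S\NP   >
    [2,5] (S\NP)/N   <
      [2,4] PP   >
        [2,3] "often" : PP/(PP\N)
        [3,4] "heard" : PP\N
      [4,5] "this" : ((S\NP)/N)\PP
    [5,6] "map" : N

YES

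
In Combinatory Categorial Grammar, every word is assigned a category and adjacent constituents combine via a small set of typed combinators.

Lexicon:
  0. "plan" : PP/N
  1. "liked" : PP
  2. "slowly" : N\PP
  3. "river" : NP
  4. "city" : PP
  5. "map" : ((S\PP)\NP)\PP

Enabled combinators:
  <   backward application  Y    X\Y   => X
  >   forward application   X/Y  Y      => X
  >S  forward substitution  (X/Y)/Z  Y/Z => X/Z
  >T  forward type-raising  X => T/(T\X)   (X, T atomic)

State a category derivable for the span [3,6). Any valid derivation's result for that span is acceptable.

S\PP

[0,6] S   <
  [0,3] PP   >
    [0,1] "plan" : PP/N
    [1,3] N   >
      [1,2] N/(N\PP)   >T
        [1,2] "liked" : PP
      [2,3] "slowly" : N\PP
  [3,6] S\PP   <
    [3,4] "river" : NP
    [4,6] (S\PP)\NP   <
      [4,5] "city" : PP
      [5,6] "map" : ((S\PP)\NP)\PP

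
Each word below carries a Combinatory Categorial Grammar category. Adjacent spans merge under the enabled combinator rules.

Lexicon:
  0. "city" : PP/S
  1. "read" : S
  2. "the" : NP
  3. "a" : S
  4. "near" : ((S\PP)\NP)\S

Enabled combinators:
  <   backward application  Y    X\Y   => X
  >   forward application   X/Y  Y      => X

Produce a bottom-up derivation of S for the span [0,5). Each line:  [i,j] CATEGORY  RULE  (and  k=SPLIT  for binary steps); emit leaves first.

[0,5] S   <
  [0,2] PP   >
    [0,1] "city" : PP/S
    [1,2] "read" : S
  [2,5] S\PP   <
    [2,3] "the" : NP
    [3,5] (S\PP)\NP   <
      [3,4] "a" : S
      [4,5] "near" : ((S\PP)\NP)\S

[0,1] PP/S  lex  "city"
[1,2] S  lex  "read"
[0,2] PP  >  k=1
[2,3] NP  lex  "the"
[3,4] S  lex  "a"
[4,5] ((S\PP)\NP)\S  lex  "near"
[3,5] (S\PP)\NP  <  k=4
[2,5] S\PP  <  k=3
[0,5] S  <  k=2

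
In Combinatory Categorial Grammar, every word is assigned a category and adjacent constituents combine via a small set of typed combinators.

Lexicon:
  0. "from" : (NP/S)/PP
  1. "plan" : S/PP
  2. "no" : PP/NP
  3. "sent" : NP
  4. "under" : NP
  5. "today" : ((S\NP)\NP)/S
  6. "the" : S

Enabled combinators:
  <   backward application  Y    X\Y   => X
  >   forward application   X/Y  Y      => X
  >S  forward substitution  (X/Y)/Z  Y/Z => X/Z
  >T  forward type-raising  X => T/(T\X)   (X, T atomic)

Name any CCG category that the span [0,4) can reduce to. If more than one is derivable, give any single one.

[0,7] S   <
  [0,4] NP   >
    [0,2] NP/PP   >S
      [0,1] "from" : (NP/S)/PP
      [1,2] "plan" : S/PP
    [2,4] PP   >
      [2,3] "no" : PP/NP
      [3,4] "sent" : NP
  [4,7] S\NP   <
    [4,5] "under" : NP
    [5,7] (S\NP)\NP   >
      [5,6] "today" : ((S\NP)\NP)/S
      [6,7] "the" : S

NP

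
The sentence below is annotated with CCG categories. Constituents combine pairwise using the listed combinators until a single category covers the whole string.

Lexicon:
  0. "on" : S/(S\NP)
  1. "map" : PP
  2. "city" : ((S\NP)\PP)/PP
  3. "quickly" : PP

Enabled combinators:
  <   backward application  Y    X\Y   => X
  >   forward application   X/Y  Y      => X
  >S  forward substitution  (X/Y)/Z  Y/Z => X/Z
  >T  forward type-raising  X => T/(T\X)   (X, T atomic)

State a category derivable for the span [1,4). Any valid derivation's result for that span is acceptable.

[0,4] S   >
  [0,1] "on" : S/(S\NP)
  [1,4] S\NP   <
    [1,2] "map" : PP
    [2,4] (S\NP)\PP   >
      [2,3] "city" : ((S\NP)\PP)/PP
      [3,4] "quickly" : PP

S\NP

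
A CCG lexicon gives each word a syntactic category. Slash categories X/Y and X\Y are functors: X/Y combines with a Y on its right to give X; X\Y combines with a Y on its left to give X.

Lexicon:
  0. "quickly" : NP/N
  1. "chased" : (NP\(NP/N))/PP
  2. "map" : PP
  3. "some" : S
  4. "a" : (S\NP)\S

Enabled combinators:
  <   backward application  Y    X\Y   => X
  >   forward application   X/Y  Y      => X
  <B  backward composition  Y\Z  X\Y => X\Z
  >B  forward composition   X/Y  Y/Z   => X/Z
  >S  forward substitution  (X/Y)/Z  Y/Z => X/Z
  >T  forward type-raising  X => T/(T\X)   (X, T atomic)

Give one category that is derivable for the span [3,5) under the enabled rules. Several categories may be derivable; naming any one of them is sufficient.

S\NP

[0,5] S   <
  [0,3] NP   <
    [0,1] "quickly" : NP/N
    [1,3] NP\(NP/N)   >
      [1,2] "chased" : (NP\(NP/N))/PP
      [2,3] "map" : PP
  [3,5] S\NP   <
    [3,4] "some" : S
    [4,5] "a" : (S\NP)\S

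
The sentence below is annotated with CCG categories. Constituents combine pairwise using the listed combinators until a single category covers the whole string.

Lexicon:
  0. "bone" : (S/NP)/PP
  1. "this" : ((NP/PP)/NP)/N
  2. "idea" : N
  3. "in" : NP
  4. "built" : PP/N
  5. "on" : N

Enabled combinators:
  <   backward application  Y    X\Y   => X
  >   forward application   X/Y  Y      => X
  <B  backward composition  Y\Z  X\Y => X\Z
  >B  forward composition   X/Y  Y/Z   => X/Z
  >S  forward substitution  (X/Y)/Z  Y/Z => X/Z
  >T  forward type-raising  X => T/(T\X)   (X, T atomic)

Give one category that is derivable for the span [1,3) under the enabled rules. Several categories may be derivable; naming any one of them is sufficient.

(NP/PP)/NP

[0,6] S   >
  [0,4] S/PP   >S
    [0,1] "bone" : (S/NP)/PP
    [1,4] NP/PP   >
      [1,3] (NP/PP)/NP   >
        [1,2] "this" : ((NP/PP)/NP)/N
        [2,3] "idea" : N
      [3,4] "in" : NP
  [4,6] PP   >
    [4,5] "built" : PP/N
    [5,6] "on" : N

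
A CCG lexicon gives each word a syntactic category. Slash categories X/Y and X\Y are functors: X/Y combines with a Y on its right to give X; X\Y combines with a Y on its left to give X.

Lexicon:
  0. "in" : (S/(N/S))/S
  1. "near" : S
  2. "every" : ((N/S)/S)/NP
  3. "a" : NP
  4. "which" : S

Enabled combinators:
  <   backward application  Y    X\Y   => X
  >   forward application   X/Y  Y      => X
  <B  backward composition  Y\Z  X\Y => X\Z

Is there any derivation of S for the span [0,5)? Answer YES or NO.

[0,5] S   >
  [0,2] S/(N/S)   >
    [0,1] "in" : (S/(N/S))/S
    [1,2] "near" : S
  [2,5] N/S   >
    [2,4] (N/S)/S   >
      [2,3] "every" : ((N/S)/S)/NP
      [3,4] "a" : NP
    [4,5] "which" : S

YES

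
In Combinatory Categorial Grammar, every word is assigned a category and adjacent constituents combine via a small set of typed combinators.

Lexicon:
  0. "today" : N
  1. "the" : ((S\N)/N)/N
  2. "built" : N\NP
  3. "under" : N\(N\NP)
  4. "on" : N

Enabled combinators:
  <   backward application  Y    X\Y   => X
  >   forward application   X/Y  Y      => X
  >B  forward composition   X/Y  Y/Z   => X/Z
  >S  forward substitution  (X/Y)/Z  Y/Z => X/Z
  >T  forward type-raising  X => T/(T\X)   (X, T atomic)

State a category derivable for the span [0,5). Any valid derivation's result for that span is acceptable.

[0,5] S   >
  [0,1] S/(S\N)   >T
    [0,1] "today" : N
  [1,5] S\N   >
    [1,4] (S\N)/N   >
      [1,2] "the" : ((S\N)/N)/N
      [2,4] N   <
        [2,3] "built" : N\NP
        [3,4] "under" : N\(N\NP)
    [4,5] "on" : N

S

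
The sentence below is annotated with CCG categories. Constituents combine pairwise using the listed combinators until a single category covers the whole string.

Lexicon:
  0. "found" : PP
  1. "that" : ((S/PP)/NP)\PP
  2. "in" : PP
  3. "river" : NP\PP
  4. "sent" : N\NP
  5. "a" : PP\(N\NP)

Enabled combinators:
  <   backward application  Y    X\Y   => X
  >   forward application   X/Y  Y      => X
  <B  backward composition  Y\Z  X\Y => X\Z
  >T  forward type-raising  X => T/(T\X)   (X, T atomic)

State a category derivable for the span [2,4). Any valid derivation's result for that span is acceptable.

[0,6] S   >
  [0,4] S/PP   >
    [0,2] (S/PP)/NP   <
      [0,1] "found" : PP
      [1,2] "that" : ((S/PP)/NP)\PP
    [2,4] NP   >
      [2,3] NP/(NP\PP)   >T
        [2,3] "in" : PP
      [3,4] "river" : NP\PP
  [4,6] PP   <
    [4,5] "sent" : N\NP
    [5,6] "a" : PP\(N\NP)

NP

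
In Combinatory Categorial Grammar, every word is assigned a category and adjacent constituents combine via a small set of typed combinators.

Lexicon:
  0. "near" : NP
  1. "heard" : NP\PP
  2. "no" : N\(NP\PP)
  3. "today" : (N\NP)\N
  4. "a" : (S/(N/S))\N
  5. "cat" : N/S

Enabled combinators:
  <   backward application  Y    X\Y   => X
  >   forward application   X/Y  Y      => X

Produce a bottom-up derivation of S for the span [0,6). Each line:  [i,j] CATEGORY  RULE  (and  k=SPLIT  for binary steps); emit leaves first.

[0,6] S   >
  [0,5] S/(N/S)   <
    [0,4] N   <
      [0,1] "near" : NP
      [1,4] N\NP   <
        [1,3] N   <
          [1,2] "heard" : NP\PP
          [2,3] "no" : N\(NP\PP)
        [3,4] "today" : (N\NP)\N
    [4,5] "a" : (S/(N/S))\N
  [5,6] "cat" : N/S

[0,1] NP  lex  "near"
[1,2] NP\PP  lex  "heard"
[2,3] N\(NP\PP)  lex  "no"
[1,3] N  <  k=2
[3,4] (N\NP)\N  lex  "today"
[1,4] N\NP  <  k=3
[0,4] N  <  k=1
[4,5] (S/(N/S))\N  lex  "a"
[0,5] S/(N/S)  <  k=4
[5,6] N/S  lex  "cat"
[0,6] S  >  k=5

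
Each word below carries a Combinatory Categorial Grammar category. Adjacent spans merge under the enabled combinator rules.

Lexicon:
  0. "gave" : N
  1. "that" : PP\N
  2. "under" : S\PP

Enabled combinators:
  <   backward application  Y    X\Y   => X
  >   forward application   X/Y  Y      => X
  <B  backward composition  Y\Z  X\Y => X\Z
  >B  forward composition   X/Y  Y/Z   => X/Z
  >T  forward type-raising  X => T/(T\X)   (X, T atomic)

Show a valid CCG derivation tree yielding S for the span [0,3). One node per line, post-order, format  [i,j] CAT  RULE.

[0,1] N  lex  "gave"
[1,2] PP\N  lex  "that"
[0,2] PP  <  k=1
[2,3] S\PP  lex  "under"
[0,3] S  <  k=2

[0,3] S   <
  [0,2] PP   <
    [0,1] "gave" : N
    [1,2] "that" : PP\N
  [2,3] "under" : S\PP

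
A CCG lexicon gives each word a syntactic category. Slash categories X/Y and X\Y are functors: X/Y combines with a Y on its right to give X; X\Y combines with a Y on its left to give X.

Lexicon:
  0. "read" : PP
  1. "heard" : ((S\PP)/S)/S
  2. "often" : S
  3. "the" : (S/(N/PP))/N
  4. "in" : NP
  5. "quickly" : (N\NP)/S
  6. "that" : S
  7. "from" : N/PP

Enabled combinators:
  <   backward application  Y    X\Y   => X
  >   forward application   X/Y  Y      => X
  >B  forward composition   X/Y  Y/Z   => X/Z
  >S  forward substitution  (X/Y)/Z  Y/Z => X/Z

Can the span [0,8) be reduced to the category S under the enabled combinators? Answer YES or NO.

YES

[0,8] S   <
  [0,1] "read" : PP
  [1,8] S\PP   >
    [1,3] (S\PP)/S   >
      [1,2] "heard" : ((S\PP)/S)/S
      [2,3] "often" : S
    [3,8] S   >
      [3,7] S/(N/PP)   >
        [3,4] "the" : (S/(N/PP))/N
        [4,7] N   <
          [4,5] "in" : NP
          [5,7] N\NP   >
            [5,6] "quickly" : (N\NP)/S
            [6,7] "that" : S
      [7,8] "from" : N/PP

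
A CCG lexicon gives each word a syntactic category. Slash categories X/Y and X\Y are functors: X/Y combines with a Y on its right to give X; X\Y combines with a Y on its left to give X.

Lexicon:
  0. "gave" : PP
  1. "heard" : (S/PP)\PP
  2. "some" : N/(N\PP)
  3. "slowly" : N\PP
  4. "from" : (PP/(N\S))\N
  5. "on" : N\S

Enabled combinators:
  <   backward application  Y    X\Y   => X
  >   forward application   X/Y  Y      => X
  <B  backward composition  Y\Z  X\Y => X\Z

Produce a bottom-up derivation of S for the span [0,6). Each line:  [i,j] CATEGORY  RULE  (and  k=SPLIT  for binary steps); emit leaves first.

[0,6] S   >
  [0,2] S/PP   <
    [0,1] "gave" : PP
    [1,2] "heard" : (S/PP)\PP
  [2,6] PP   >
    [2,5] PP/(N\S)   <
      [2,4] N   >
        [2,3] "some" : N/(N\PP)
        [3,4] "slowly" : N\PP
      [4,5] "from" : (PP/(N\S))\N
    [5,6] "on" : N\S

[0,1] PP  lex  "gave"
[1,2] (S/PP)\PP  lex  "heard"
[0,2] S/PP  <  k=1
[2,3] N/(N\PP)  lex  "some"
[3,4] N\PP  lex  "slowly"
[2,4] N  >  k=3
[4,5] (PP/(N\S))\N  lex  "from"
[2,5] PP/(N\S)  <  k=4
[5,6] N\S  lex  "on"
[2,6] PP  >  k=5
[0,6] S  >  k=2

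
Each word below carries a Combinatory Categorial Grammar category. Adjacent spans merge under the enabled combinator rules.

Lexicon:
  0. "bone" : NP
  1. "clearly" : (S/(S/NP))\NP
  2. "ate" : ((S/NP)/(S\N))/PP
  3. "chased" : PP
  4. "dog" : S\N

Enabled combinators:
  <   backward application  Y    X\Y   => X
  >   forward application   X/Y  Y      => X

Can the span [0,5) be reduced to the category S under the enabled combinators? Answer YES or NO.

[0,5] S   >
  [0,2] S/(S/NP)   <
    [0,1] "bone" : NP
    [1,2] "clearly" : (S/(S/NP))\NP
  [2,5] S/NP   >
    [2,4] (S/NP)/(S\N)   >
      [2,3] "ate" : ((S/NP)/(S\N))/PP
      [3,4] "chased" : PP
    [4,5] "dog" : S\N

YES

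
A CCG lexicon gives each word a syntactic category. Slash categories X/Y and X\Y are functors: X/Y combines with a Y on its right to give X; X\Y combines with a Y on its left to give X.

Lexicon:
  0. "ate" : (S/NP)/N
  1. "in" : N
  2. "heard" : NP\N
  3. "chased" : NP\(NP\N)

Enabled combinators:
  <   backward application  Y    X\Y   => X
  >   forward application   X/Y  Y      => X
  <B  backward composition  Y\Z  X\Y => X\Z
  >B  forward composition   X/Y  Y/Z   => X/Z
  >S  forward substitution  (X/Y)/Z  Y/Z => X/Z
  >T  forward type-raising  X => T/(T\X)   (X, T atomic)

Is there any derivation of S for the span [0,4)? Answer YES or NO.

YES

[0,4] S   >
  [0,2] S/NP   >
    [0,1] "ate" : (S/NP)/N
    [1,2] "in" : N
  [2,4] NP   <
    [2,3] "heard" : NP\N
    [3,4] "chased" : NP\(NP\N)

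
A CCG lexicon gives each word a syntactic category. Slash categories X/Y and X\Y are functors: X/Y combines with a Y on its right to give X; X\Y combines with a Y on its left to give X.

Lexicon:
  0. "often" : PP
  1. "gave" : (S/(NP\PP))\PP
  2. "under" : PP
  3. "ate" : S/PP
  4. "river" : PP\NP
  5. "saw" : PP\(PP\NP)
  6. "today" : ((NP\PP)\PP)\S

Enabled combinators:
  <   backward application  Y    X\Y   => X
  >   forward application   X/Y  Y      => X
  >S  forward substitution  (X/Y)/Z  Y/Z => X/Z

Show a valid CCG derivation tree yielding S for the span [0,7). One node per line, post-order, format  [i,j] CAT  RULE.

[0,7] S   >
  [0,2] S/(NP\PP)   <
    [0,1] "often" : PP
    [1,2] "gave" : (S/(NP\PP))\PP
  [2,7] NP\PP   <
    [2,3] "under" : PP
    [3,7] (NP\PP)\PP   <
      [3,6] S   >
        [3,4] "ate" : S/PP
        [4,6] PP   <
          [4,5] "river" : PP\NP
          [5,6] "saw" : PP\(PP\NP)
      [6,7] "today" : ((NP\PP)\PP)\S

[0,1] PP  lex  "often"
[1,2] (S/(NP\PP))\PP  lex  "gave"
[0,2] S/(NP\PP)  <  k=1
[2,3] PP  lex  "under"
[3,4] S/PP  lex  "ate"
[4,5] PP\NP  lex  "river"
[5,6] PP\(PP\NP)  lex  "saw"
[4,6] PP  <  k=5
[3,6] S  >  k=4
[6,7] ((NP\PP)\PP)\S  lex  "today"
[3,7] (NP\PP)\PP  <  k=6
[2,7] NP\PP  <  k=3
[0,7] S  >  k=2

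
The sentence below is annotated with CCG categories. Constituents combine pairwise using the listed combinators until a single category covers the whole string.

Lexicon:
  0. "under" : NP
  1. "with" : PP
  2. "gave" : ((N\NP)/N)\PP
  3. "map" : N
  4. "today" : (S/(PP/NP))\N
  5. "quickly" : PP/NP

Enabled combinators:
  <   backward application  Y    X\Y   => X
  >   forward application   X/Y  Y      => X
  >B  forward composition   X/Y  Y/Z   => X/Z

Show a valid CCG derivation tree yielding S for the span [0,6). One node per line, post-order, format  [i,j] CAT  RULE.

[0,6] S   >
  [0,5] S/(PP/NP)   <
    [0,4] N   <
      [0,1] "under" : NP
      [1,4] N\NP   >
        [1,3] (N\NP)/N   <
          [1,2] "with" : PP
          [2,3] "gave" : ((N\NP)/N)\PP
        [3,4] "map" : N
    [4,5] "today" : (S/(PP/NP))\N
  [5,6] "quickly" : PP/NP

[0,1] NP  lex  "under"
[1,2] PP  lex  "with"
[2,3] ((N\NP)/N)\PP  lex  "gave"
[1,3] (N\NP)/N  <  k=2
[3,4] N  lex  "map"
[1,4] N\NP  >  k=3
[0,4] N  <  k=1
[4,5] (S/(PP/NP))\N  lex  "today"
[0,5] S/(PP/NP)  <  k=4
[5,6] PP/NP  lex  "quickly"
[0,6] S  >  k=5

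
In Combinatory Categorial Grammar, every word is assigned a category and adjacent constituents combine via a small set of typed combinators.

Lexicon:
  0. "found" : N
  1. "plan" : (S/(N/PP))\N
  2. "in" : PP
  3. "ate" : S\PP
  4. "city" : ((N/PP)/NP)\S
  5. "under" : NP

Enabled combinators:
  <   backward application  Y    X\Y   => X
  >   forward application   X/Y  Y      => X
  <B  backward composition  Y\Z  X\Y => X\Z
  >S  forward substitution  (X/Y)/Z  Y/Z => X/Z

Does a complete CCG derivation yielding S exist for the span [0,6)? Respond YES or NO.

[0,6] S   >
  [0,2] S/(N/PP)   <
    [0,1] "found" : N
    [1,2] "plan" : (S/(N/PP))\N
  [2,6] N/PP   >
    [2,5] (N/PP)/NP   <
      [2,4] S   <
        [2,3] "in" : PP
        [3,4] "ate" : S\PP
      [4,5] "city" : ((N/PP)/NP)\S
    [5,6] "under" : NP

YES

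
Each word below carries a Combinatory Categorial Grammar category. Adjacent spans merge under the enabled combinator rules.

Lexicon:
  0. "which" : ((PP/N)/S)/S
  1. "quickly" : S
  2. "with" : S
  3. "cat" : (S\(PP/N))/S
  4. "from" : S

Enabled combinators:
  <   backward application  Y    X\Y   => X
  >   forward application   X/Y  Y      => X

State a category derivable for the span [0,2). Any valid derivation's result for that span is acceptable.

(PP/N)/S

[0,5] S   <
  [0,3] PP/N   >
    [0,2] (PP/N)/S   >
      [0,1] "which" : ((PP/N)/S)/S
      [1,2] "quickly" : S
    [2,3] "with" : S
  [3,5] S\(PP/N)   >
    [3,4] "cat" : (S\(PP/N))/S
    [4,5] "from" : S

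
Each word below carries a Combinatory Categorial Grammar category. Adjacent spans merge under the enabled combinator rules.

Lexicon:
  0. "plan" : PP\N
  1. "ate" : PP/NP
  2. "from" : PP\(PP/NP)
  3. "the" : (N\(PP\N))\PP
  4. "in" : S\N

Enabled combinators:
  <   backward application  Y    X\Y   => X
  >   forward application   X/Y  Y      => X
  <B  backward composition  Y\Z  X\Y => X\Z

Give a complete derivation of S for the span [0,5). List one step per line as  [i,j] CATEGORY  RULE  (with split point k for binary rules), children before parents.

[0,5] S   <
  [0,4] N   <
    [0,1] "plan" : PP\N
    [1,4] N\(PP\N)   <
      [1,3] PP   <
        [1,2] "ate" : PP/NP
        [2,3] "from" : PP\(PP/NP)
      [3,4] "the" : (N\(PP\N))\PP
  [4,5] "in" : S\N

[0,1] PP\N  lex  "plan"
[1,2] PP/NP  lex  "ate"
[2,3] PP\(PP/NP)  lex  "from"
[1,3] PP  <  k=2
[3,4] (N\(PP\N))\PP  lex  "the"
[1,4] N\(PP\N)  <  k=3
[0,4] N  <  k=1
[4,5] S\N  lex  "in"
[0,5] S  <  k=4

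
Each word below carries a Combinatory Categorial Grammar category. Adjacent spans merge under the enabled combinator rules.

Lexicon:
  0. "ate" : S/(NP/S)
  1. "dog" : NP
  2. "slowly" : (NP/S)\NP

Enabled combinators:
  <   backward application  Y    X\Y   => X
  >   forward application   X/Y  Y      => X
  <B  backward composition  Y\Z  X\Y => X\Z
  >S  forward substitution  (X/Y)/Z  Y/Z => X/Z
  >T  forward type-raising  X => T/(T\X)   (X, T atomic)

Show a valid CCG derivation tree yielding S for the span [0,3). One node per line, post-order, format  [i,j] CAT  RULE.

[0,3] S   >
  [0,1] "ate" : S/(NP/S)
  [1,3] NP/S   <
    [1,2] "dog" : NP
    [2,3] "slowly" : (NP/S)\NP

[0,1] S/(NP/S)  lex  "ate"
[1,2] NP  lex  "dog"
[2,3] (NP/S)\NP  lex  "slowly"
[1,3] NP/S  <  k=2
[0,3] S  >  k=1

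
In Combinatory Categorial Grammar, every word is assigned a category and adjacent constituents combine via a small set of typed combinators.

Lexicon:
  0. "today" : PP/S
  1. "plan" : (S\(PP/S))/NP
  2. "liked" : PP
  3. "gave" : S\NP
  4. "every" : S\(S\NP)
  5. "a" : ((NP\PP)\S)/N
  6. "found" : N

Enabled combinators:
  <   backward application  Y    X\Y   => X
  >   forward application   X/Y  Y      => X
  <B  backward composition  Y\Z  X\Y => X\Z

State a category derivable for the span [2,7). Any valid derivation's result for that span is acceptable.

NP

[0,7] S   <
  [0,1] "today" : PP/S
  [1,7] S\(PP/S)   >
    [1,2] "plan" : (S\(PP/S))/NP
    [2,7] NP   <
      [2,3] "liked" : PP
      [3,7] NP\PP   <
        [3,5] S   <
          [3,4] "gave" : S\NP
          [4,5] "every" : S\(S\NP)
        [5,7] (NP\PP)\S   >
          [5,6] "a" : ((NP\PP)\S)/N
          [6,7] "found" : N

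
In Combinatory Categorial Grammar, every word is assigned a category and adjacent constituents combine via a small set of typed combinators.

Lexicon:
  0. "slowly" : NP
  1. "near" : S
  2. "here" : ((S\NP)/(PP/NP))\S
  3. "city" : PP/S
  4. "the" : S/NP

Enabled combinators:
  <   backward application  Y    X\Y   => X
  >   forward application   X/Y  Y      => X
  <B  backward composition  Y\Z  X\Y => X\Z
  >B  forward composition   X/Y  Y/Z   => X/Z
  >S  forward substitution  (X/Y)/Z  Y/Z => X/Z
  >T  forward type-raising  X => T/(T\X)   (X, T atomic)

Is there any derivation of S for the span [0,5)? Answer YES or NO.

[0,5] S   >
  [0,1] S/(S\NP)   >T
    [0,1] "slowly" : NP
  [1,5] S\NP   >
    [1,3] (S\NP)/(PP/NP)   <
      [1,2] "near" : S
      [2,3] "here" : ((S\NP)/(PP/NP))\S
    [3,5] PP/NP   >B
      [3,4] "city" : PP/S
      [4,5] "the" : S/NP

YES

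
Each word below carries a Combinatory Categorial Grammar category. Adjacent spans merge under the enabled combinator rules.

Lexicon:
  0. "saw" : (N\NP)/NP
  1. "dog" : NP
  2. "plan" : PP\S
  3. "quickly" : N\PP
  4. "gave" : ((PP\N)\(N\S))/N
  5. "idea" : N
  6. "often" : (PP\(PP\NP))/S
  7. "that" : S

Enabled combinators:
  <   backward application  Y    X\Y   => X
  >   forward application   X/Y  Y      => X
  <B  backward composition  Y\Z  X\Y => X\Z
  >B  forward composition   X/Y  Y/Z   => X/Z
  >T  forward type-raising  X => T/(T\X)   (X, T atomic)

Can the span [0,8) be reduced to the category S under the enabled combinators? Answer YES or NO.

(N\NP)/NP NP PP\S N\PP ((PP\N)\(N\S))/N N (PP\(PP\NP))/S S
CKY chart[0,8] = {N/(N\PP), NP/(NP\PP), PP, PP/(PP\PP), S/(S\PP)}; S ∉ chart

NO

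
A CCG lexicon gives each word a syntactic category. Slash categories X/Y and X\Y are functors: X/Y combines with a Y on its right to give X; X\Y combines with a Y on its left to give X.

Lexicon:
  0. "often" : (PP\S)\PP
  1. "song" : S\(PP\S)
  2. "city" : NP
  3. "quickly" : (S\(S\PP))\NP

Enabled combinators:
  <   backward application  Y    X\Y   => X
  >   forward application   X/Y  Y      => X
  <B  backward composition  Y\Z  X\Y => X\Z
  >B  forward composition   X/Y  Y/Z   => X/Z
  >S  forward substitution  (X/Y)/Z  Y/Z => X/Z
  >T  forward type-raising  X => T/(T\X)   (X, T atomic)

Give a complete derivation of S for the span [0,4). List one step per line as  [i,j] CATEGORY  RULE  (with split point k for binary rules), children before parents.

[0,1] (PP\S)\PP  lex  "often"
[1,2] S\(PP\S)  lex  "song"
[0,2] S\PP  <B  k=1
[2,3] NP  lex  "city"
[3,4] (S\(S\PP))\NP  lex  "quickly"
[2,4] S\(S\PP)  <  k=3
[0,4] S  <  k=2

[0,4] S   <
  [0,2] S\PP   <B
    [0,1] "often" : (PP\S)\PP
    [1,2] "song" : S\(PP\S)
  [2,4] S\(S\PP)   <
    [2,3] "city" : NP
    [3,4] "quickly" : (S\(S\PP))\NP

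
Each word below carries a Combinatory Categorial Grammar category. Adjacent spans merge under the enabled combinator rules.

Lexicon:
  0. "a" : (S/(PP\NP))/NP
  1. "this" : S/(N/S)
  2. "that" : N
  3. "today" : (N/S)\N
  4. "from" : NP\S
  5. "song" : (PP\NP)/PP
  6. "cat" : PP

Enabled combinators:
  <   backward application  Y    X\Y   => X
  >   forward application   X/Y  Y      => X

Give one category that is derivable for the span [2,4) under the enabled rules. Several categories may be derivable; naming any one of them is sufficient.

N/S

[0,7] S   >
  [0,5] S/(PP\NP)   >
    [0,1] "a" : (S/(PP\NP))/NP
    [1,5] NP   <
      [1,4] S   >
        [1,2] "this" : S/(N/S)
        [2,4] N/S   <
          [2,3] "that" : N
          [3,4] "today" : (N/S)\N
      [4,5] "from" : NP\S
  [5,7] PP\NP   >
    [5,6] "song" : (PP\NP)/PP
    [6,7] "cat" : PP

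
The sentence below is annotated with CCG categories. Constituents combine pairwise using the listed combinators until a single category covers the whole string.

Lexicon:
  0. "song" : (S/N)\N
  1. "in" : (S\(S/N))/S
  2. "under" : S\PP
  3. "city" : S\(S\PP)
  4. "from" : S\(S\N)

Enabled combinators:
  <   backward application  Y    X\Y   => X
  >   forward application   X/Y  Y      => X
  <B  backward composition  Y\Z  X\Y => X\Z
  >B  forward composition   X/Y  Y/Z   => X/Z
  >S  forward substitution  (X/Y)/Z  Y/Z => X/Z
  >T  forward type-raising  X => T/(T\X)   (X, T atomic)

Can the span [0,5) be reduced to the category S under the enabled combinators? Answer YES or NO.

[0,5] S   <
  [0,4] S\N   <B
    [0,1] "song" : (S/N)\N
    [1,4] S\(S/N)   >
      [1,2] "in" : (S\(S/N))/S
      [2,4] S   <
        [2,3] "under" : S\PP
        [3,4] "city" : S\(S\PP)
  [4,5] "from" : S\(S\N)

YES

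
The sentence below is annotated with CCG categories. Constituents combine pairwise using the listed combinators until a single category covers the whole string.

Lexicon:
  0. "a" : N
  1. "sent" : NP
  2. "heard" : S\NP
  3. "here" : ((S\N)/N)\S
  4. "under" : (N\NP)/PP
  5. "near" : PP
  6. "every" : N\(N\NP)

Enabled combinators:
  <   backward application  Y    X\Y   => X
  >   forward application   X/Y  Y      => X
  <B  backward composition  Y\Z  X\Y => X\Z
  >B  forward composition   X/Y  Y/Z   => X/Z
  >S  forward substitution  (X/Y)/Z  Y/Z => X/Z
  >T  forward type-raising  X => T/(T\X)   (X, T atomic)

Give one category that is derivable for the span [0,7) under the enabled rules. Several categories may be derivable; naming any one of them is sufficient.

S

[0,7] S   >
  [0,1] S/(S\N)   >T
    [0,1] "a" : N
  [1,7] S\N   >
    [1,4] (S\N)/N   <
      [1,3] S   >
        [1,2] S/(S\NP)   >T
          [1,2] "sent" : NP
        [2,3] "heard" : S\NP
      [3,4] "here" : ((S\N)/N)\S
    [4,7] N   <
      [4,6] N\NP   >
        [4,5] "under" : (N\NP)/PP
        [5,6] "near" : PP
      [6,7] "every" : N\(N\NP)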